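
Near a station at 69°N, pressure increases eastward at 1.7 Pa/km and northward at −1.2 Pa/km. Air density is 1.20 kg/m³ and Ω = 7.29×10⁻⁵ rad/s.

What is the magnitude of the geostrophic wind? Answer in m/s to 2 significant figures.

13 m/s

Coriolis parameter at 69°N:
f = 2Ω sin φ = 2 × 7.29×10⁻⁵ × sin 69° = 1.36×10⁻⁴ s⁻¹
Component geostrophic relations (x east, y north):
u_g = −(1/(fρ)) ∂P/∂y,  v_g = (1/(fρ)) ∂P/∂x
u_g = −(−1.2×10⁻³)/(1.36×10⁻⁴ × 1.20) = 7.35 m/s;  v_g = (1.7×10⁻³)/(1.36×10⁻⁴ × 1.20) = 10.4 m/s
|V_g| = √(u_g² + v_g²) = 12.7 m/s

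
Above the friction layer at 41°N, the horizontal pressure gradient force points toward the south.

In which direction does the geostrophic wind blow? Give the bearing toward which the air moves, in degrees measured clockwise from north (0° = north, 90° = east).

270°

The pressure-gradient force points toward the south (bearing 180°).
Geostrophic balance: in the Northern Hemisphere the Coriolis force deflects motion to the right, so the geostrophic wind blows 90° to the right of the pressure-gradient force (low pressure on the left).
Rotating 180° by 90° clockwise gives 270° — the wind blows toward the west.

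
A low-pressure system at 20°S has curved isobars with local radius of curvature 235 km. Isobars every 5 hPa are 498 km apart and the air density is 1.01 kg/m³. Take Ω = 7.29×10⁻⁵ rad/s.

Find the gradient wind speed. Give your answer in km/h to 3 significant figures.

Coriolis parameter at 20°S:
f = 2Ω sin φ = 2 × 7.29×10⁻⁵ × sin 20° = 4.99×10⁻⁵ s⁻¹
Pressure gradient: |∂P/∂n| = 500 Pa / 498000 m = 1.00×10⁻³ Pa/m
Geostrophic speed: V_g = |∂P/∂n|/(fρ) = 1.00×10⁻³/(4.99×10⁻⁵ × 1.01) = 19.9 m/s
Around a low, centrifugal force acts outward with Coriolis, so pressure-gradient force balances both:
(1/ρ)|∂P/∂n| = fV + V²/R  →  V² + fR·V − fR·V_g = 0
With fR = 4.99×10⁻⁵ × 235×10³ m = 11.7 m/s:
V = [−fR + √((fR)² + 4 fR V_g)]/2 = [−11.7 + √(11.7² + 4×11.7×19.9)]/2 = 10.5 m/s
Subgeostrophic (V < V_g = 19.9 m/s), as expected around a low.
Converting: 10.5 m/s × 3.6 = 37.8 km/h

37.8 km/h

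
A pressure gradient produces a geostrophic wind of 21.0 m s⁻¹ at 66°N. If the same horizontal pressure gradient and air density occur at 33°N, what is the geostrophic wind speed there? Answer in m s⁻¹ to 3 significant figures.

35.2 m s⁻¹

With the same pressure gradient and density, V_g ∝ 1/f ∝ 1/sin φ.
V₂ = V₁ · sin φ₁ / sin φ₂ = 21.0 × sin 66° / sin 33°
V₂ = 21.0 × 0.9135/0.5446 = 35.2 m s⁻¹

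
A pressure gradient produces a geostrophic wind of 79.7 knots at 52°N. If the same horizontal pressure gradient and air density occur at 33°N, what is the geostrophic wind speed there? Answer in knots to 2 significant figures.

120 knots

With the same pressure gradient and density, V_g ∝ 1/f ∝ 1/sin φ.
V₂ = V₁ · sin φ₁ / sin φ₂ = 79.7 × sin 52° / sin 33°
V₂ = 79.7 × 0.7880/0.5446 = 120 knots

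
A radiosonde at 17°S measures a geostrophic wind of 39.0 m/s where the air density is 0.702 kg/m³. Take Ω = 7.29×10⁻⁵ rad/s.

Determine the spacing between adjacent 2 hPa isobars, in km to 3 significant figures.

Coriolis parameter at 17°S:
f = 2Ω sin φ = 2 × 7.29×10⁻⁵ × sin 17° = 4.26×10⁻⁵ s⁻¹
Geostrophic balance rearranged: |∂P/∂n| = f ρ V_g
|∂P/∂n| = 4.26×10⁻⁵ × 0.702 × 39.0 = 1.17×10⁻³ Pa/m
Isobar spacing: Δn = ΔP/|∂P/∂n| = 200 Pa / 1.17×10⁻³ Pa/m = 171370 m ≈ 171 km

171 km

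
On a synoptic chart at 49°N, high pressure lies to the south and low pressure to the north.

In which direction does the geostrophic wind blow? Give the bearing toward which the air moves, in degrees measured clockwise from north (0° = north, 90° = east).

090°

The pressure-gradient force points toward the north (bearing 000°).
Geostrophic balance: in the Northern Hemisphere the Coriolis force deflects motion to the right, so the geostrophic wind blows 90° to the right of the pressure-gradient force (low pressure on the left).
Rotating 000° by 90° clockwise gives 090° — the wind blows toward the east.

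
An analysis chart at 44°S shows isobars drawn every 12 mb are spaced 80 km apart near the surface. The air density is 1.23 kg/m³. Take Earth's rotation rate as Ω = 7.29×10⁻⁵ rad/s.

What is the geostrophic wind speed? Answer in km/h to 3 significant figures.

433 km/h

Coriolis parameter at 44°S:
f = 2Ω sin φ = 2 × 7.29×10⁻⁵ × sin 44° = 1.01×10⁻⁴ s⁻¹
Pressure gradient: |∂P/∂n| = 1200 Pa / 80000 m = 1.50×10⁻² Pa/m
Geostrophic balance (pressure-gradient force = Coriolis force):
V_g = (1/(fρ)) |∂P/∂n| = 1.50×10⁻² / (1.01×10⁻⁴ × 1.23) = 120 m/s
Converting: 120 m/s × 3.6 = 433 km/h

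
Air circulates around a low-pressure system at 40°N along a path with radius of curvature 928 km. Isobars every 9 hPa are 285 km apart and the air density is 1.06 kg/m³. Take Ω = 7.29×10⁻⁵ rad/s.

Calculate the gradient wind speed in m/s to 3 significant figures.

Coriolis parameter at 40°N:
f = 2Ω sin φ = 2 × 7.29×10⁻⁵ × sin 40° = 9.37×10⁻⁵ s⁻¹
Pressure gradient: |∂P/∂n| = 900 Pa / 285000 m = 3.16×10⁻³ Pa/m
Geostrophic speed: V_g = |∂P/∂n|/(fρ) = 3.16×10⁻³/(9.37×10⁻⁵ × 1.06) = 31.8 m/s
Around a low, centrifugal force acts outward with Coriolis, so pressure-gradient force balances both:
(1/ρ)|∂P/∂n| = fV + V²/R  →  V² + fR·V − fR·V_g = 0
With fR = 9.37×10⁻⁵ × 928×10³ m = 87.0 m/s:
V = [−fR + √((fR)² + 4 fR V_g)]/2 = [−87.0 + √(87.0² + 4×87.0×31.8)]/2 = 24.7 m/s
Subgeostrophic (V < V_g = 31.8 m/s), as expected around a low.

24.7 m/s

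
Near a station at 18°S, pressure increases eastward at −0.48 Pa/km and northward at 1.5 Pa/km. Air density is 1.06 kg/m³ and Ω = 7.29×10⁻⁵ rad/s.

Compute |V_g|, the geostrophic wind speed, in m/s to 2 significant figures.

Coriolis parameter at 18°S:
f = 2Ω sin φ = 2 × 7.29×10⁻⁵ × sin 18° = 4.51×10⁻⁵ s⁻¹
In the Southern Hemisphere f is negative: f = −4.51×10⁻⁵ s⁻¹.
Component geostrophic relations (x east, y north):
u_g = −(1/(fρ)) ∂P/∂y,  v_g = (1/(fρ)) ∂P/∂x
u_g = −(1.5×10⁻³)/(−4.51×10⁻⁵ × 1.06) = 31.4 m/s;  v_g = (−0.48×10⁻³)/(−4.51×10⁻⁵ × 1.06) = 10.1 m/s
|V_g| = √(u_g² + v_g²) = 33.0 m/s

33 m/s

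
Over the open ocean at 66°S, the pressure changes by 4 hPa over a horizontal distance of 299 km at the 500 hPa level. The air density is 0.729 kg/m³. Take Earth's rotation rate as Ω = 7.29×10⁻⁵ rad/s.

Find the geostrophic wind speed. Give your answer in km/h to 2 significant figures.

Coriolis parameter at 66°S:
f = 2Ω sin φ = 2 × 7.29×10⁻⁵ × sin 66° = 1.33×10⁻⁴ s⁻¹
Pressure gradient: |∂P/∂n| = 400 Pa / 299000 m = 1.34×10⁻³ Pa/m
Geostrophic balance (pressure-gradient force = Coriolis force):
V_g = (1/(fρ)) |∂P/∂n| = 1.34×10⁻³ / (1.33×10⁻⁴ × 0.729) = 13.8 m/s
Converting: 13.8 m/s × 3.6 = 50 km/h

50 km/h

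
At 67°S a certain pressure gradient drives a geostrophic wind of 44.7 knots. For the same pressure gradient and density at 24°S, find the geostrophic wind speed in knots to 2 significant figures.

With the same pressure gradient and density, V_g ∝ 1/f ∝ 1/sin φ.
V₂ = V₁ · sin φ₁ / sin φ₂ = 44.7 × sin 67° / sin 24°
V₂ = 44.7 × 0.9205/0.4067 = 100 knots

100 knots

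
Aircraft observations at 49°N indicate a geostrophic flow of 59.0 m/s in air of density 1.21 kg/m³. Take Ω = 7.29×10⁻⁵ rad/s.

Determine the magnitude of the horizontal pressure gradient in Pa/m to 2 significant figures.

7.9×10⁻³ Pa/m

Coriolis parameter at 49°N:
f = 2Ω sin φ = 2 × 7.29×10⁻⁵ × sin 49° = 1.10×10⁻⁴ s⁻¹
Geostrophic balance rearranged: |∂P/∂n| = f ρ V_g
|∂P/∂n| = 1.10×10⁻⁴ × 1.21 × 59.0 = 7.86×10⁻³ Pa/m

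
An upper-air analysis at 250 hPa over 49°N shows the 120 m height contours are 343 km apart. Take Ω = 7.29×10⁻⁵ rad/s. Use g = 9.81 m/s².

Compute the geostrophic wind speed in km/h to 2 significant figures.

110 km/h

Coriolis parameter at 49°N:
f = 2Ω sin φ = 2 × 7.29×10⁻⁵ × sin 49° = 1.10×10⁻⁴ s⁻¹
Height gradient: |∂Z/∂n| = 120 m / 343000 m = 3.50×10⁻⁴
On a pressure surface, geostrophic balance gives V_g = (g/f)|∂Z/∂n|:
V_g = 9.81 × 3.50×10⁻⁴ / 1.10×10⁻⁴ = 31.2 m/s
Converting: 31.2 m/s × 3.6 = 110 km/h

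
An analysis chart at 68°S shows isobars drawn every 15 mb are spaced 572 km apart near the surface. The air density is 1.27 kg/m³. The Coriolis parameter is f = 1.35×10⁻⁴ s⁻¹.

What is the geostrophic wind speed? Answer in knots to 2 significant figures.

30 knots

Pressure gradient: |∂P/∂n| = 1500 Pa / 572000 m = 2.62×10⁻³ Pa/m
Geostrophic balance (pressure-gradient force = Coriolis force):
V_g = (1/(fρ)) |∂P/∂n| = 2.62×10⁻³ / (1.35×10⁻⁴ × 1.27) = 15.3 m/s
Converting: 15.3 m/s × 1.944 = 30 knots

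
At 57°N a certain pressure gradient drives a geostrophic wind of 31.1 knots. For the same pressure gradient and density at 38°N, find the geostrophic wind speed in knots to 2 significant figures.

With the same pressure gradient and density, V_g ∝ 1/f ∝ 1/sin φ.
V₂ = V₁ · sin φ₁ / sin φ₂ = 31.1 × sin 57° / sin 38°
V₂ = 31.1 × 0.8387/0.6157 = 42 knots

42 knots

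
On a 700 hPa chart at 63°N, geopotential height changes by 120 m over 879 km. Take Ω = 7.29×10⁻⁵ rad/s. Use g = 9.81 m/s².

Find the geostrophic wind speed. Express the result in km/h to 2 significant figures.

37 km/h

Coriolis parameter at 63°N:
f = 2Ω sin φ = 2 × 7.29×10⁻⁵ × sin 63° = 1.30×10⁻⁴ s⁻¹
Height gradient: |∂Z/∂n| = 120 m / 879000 m = 1.37×10⁻⁴
On a pressure surface, geostrophic balance gives V_g = (g/f)|∂Z/∂n|:
V_g = 9.81 × 1.37×10⁻⁴ / 1.30×10⁻⁴ = 10.3 m/s
Converting: 10.3 m/s × 3.6 = 37 km/h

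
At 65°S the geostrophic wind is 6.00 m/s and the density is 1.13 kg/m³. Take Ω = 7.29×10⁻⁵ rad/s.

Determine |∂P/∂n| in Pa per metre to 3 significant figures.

Coriolis parameter at 65°S:
f = 2Ω sin φ = 2 × 7.29×10⁻⁵ × sin 65° = 1.32×10⁻⁴ s⁻¹
Geostrophic balance rearranged: |∂P/∂n| = f ρ V_g
|∂P/∂n| = 1.32×10⁻⁴ × 1.13 × 6.00 = 8.96×10⁻⁴ Pa/m

8.96×10⁻⁴ Pa/m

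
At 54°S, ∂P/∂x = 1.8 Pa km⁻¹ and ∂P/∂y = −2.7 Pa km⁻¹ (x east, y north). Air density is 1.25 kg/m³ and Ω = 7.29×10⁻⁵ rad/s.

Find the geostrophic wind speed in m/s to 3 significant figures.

22.0 m/s

Coriolis parameter at 54°S:
f = 2Ω sin φ = 2 × 7.29×10⁻⁵ × sin 54° = 1.18×10⁻⁴ s⁻¹
In the Southern Hemisphere f is negative: f = −1.18×10⁻⁴ s⁻¹.
Component geostrophic relations (x east, y north):
u_g = −(1/(fρ)) ∂P/∂y,  v_g = (1/(fρ)) ∂P/∂x
u_g = −(−2.7×10⁻³)/(−1.18×10⁻⁴ × 1.25) = −18.3 m/s;  v_g = (1.8×10⁻³)/(−1.18×10⁻⁴ × 1.25) = −12.2 m/s
|V_g| = √(u_g² + v_g²) = 22.0 m/s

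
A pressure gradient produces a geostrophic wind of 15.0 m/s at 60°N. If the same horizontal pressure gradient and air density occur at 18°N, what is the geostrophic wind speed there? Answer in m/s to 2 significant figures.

42 m/s

With the same pressure gradient and density, V_g ∝ 1/f ∝ 1/sin φ.
V₂ = V₁ · sin φ₁ / sin φ₂ = 15.0 × sin 60° / sin 18°
V₂ = 15.0 × 0.8660/0.3090 = 42 m/s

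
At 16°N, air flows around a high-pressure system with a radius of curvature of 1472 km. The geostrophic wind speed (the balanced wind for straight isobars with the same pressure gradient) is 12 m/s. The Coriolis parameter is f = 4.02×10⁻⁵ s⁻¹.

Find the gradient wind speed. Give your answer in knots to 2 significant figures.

Around a high, pressure-gradient force acts outward with centrifugal, so Coriolis balances both:
fV = (1/ρ)|∂P/∂n| + V²/R  →  V² − fR·V + fR·V_g = 0
With fR = 4.02×10⁻⁵ × 1472×10³ m = 59.2 m/s:
V = [fR − √((fR)² − 4 fR V_g)]/2 = [59.2 − √(59.2² − 4×59.2×12)]/2 = 16.7 m/s
Supergeostrophic (V > V_g = 12 m/s), as expected around a high.
Converting: 16.7 m/s × 1.944 = 33 knots

33 knots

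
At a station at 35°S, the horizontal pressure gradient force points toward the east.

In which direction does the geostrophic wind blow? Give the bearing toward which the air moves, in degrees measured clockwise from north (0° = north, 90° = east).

The pressure-gradient force points toward the east (bearing 090°).
Geostrophic balance: in the Southern Hemisphere the Coriolis force deflects motion to the left, so the geostrophic wind blows 90° to the left of the pressure-gradient force (low pressure on the right).
Rotating 090° by 90° counterclockwise gives 000° — the wind blows toward the north.

000°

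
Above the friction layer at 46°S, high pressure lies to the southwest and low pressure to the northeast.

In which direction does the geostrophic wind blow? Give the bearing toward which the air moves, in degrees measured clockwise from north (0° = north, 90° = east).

The pressure-gradient force points toward the northeast (bearing 045°).
Geostrophic balance: in the Southern Hemisphere the Coriolis force deflects motion to the left, so the geostrophic wind blows 90° to the left of the pressure-gradient force (low pressure on the right).
Rotating 045° by 90° counterclockwise gives 315° — the wind blows toward the northwest.

315°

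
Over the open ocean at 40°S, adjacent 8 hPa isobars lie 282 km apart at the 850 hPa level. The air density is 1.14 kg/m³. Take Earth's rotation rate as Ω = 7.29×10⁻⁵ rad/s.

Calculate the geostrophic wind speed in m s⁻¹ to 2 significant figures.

27 m s⁻¹

Coriolis parameter at 40°S:
f = 2Ω sin φ = 2 × 7.29×10⁻⁵ × sin 40° = 9.37×10⁻⁵ s⁻¹
Pressure gradient: |∂P/∂n| = 800 Pa / 282000 m = 2.84×10⁻³ Pa/m
Geostrophic balance (pressure-gradient force = Coriolis force):
V_g = (1/(fρ)) |∂P/∂n| = 2.84×10⁻³ / (9.37×10⁻⁵ × 1.14) = 26.6 m/s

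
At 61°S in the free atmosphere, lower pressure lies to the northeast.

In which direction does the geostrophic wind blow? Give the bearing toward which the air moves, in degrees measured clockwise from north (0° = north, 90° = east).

The pressure-gradient force points toward the northeast (bearing 045°).
Geostrophic balance: in the Southern Hemisphere the Coriolis force deflects motion to the left, so the geostrophic wind blows 90° to the left of the pressure-gradient force (low pressure on the right).
Rotating 045° by 90° counterclockwise gives 315° — the wind blows toward the northwest.

315°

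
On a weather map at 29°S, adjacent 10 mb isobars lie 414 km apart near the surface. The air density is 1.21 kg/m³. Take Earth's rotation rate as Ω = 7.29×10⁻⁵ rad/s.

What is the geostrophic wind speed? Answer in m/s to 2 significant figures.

Coriolis parameter at 29°S:
f = 2Ω sin φ = 2 × 7.29×10⁻⁵ × sin 29° = 7.07×10⁻⁵ s⁻¹
Pressure gradient: |∂P/∂n| = 1000 Pa / 414000 m = 2.42×10⁻³ Pa/m
Geostrophic balance (pressure-gradient force = Coriolis force):
V_g = (1/(fρ)) |∂P/∂n| = 2.42×10⁻³ / (7.07×10⁻⁵ × 1.21) = 28.2 m/s

28 m/s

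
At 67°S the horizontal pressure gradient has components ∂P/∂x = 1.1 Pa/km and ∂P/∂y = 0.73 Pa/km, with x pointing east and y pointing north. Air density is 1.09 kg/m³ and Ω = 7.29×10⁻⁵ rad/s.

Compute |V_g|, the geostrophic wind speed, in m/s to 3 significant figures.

Coriolis parameter at 67°S:
f = 2Ω sin φ = 2 × 7.29×10⁻⁵ × sin 67° = 1.34×10⁻⁴ s⁻¹
In the Southern Hemisphere f is negative: f = −1.34×10⁻⁴ s⁻¹.
Component geostrophic relations (x east, y north):
u_g = −(1/(fρ)) ∂P/∂y,  v_g = (1/(fρ)) ∂P/∂x
u_g = −(0.73×10⁻³)/(−1.34×10⁻⁴ × 1.09) = 4.99 m/s;  v_g = (1.1×10⁻³)/(−1.34×10⁻⁴ × 1.09) = −7.52 m/s
|V_g| = √(u_g² + v_g²) = 9.02 m/s

9.02 m/s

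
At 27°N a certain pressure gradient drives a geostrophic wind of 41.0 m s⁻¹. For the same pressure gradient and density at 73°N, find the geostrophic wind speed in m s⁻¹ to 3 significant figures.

19.5 m s⁻¹

With the same pressure gradient and density, V_g ∝ 1/f ∝ 1/sin φ.
V₂ = V₁ · sin φ₁ / sin φ₂ = 41.0 × sin 27° / sin 73°
V₂ = 41.0 × 0.4540/0.9563 = 19.5 m s⁻¹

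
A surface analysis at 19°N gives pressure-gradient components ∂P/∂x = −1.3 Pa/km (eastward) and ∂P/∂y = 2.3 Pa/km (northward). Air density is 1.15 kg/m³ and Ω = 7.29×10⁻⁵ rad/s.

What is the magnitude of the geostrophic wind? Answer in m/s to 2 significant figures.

Coriolis parameter at 19°N:
f = 2Ω sin φ = 2 × 7.29×10⁻⁵ × sin 19° = 4.75×10⁻⁵ s⁻¹
Component geostrophic relations (x east, y north):
u_g = −(1/(fρ)) ∂P/∂y,  v_g = (1/(fρ)) ∂P/∂x
u_g = −(2.3×10⁻³)/(4.75×10⁻⁵ × 1.15) = −42.1 m/s;  v_g = (−1.3×10⁻³)/(4.75×10⁻⁵ × 1.15) = −23.8 m/s
|V_g| = √(u_g² + v_g²) = 48.4 m/s

48 m/s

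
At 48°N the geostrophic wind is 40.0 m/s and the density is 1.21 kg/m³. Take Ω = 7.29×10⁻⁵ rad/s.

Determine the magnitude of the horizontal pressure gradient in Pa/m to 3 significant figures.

5.24×10⁻³ Pa/m

Coriolis parameter at 48°N:
f = 2Ω sin φ = 2 × 7.29×10⁻⁵ × sin 48° = 1.08×10⁻⁴ s⁻¹
Geostrophic balance rearranged: |∂P/∂n| = f ρ V_g
|∂P/∂n| = 1.08×10⁻⁴ × 1.21 × 40.0 = 5.24×10⁻³ Pa/m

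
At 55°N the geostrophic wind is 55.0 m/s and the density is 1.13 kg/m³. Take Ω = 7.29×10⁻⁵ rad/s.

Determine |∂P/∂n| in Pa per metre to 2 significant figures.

Coriolis parameter at 55°N:
f = 2Ω sin φ = 2 × 7.29×10⁻⁵ × sin 55° = 1.19×10⁻⁴ s⁻¹
Geostrophic balance rearranged: |∂P/∂n| = f ρ V_g
|∂P/∂n| = 1.19×10⁻⁴ × 1.13 × 55.0 = 7.42×10⁻³ Pa/m

7.4×10⁻³ Pa/m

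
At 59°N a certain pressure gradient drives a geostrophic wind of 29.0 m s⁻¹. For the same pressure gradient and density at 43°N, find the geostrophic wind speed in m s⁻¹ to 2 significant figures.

With the same pressure gradient and density, V_g ∝ 1/f ∝ 1/sin φ.
V₂ = V₁ · sin φ₁ / sin φ₂ = 29.0 × sin 59° / sin 43°
V₂ = 29.0 × 0.8572/0.6820 = 36 m s⁻¹

36 m s⁻¹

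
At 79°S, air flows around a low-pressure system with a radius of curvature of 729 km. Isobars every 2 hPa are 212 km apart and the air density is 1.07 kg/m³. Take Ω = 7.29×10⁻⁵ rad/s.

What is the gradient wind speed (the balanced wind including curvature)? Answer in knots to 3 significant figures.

Coriolis parameter at 79°S:
f = 2Ω sin φ = 2 × 7.29×10⁻⁵ × sin 79° = 1.43×10⁻⁴ s⁻¹
Pressure gradient: |∂P/∂n| = 200 Pa / 212000 m = 9.43×10⁻⁴ Pa/m
Geostrophic speed: V_g = |∂P/∂n|/(fρ) = 9.43×10⁻⁴/(1.43×10⁻⁴ × 1.07) = 6.16 m/s
Around a low, centrifugal force acts outward with Coriolis, so pressure-gradient force balances both:
(1/ρ)|∂P/∂n| = fV + V²/R  →  V² + fR·V − fR·V_g = 0
With fR = 1.43×10⁻⁴ × 729×10³ m = 104 m/s:
V = [−fR + √((fR)² + 4 fR V_g)]/2 = [−104 + √(104² + 4×104×6.16)]/2 = 5.83 m/s
Subgeostrophic (V < V_g = 6.16 m/s), as expected around a low.
Converting: 5.83 m/s × 1.944 = 11.3 knots

11.3 knots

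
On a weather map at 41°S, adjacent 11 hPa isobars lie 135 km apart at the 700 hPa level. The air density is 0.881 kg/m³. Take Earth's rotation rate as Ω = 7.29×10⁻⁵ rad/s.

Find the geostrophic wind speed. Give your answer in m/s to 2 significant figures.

97 m/s

Coriolis parameter at 41°S:
f = 2Ω sin φ = 2 × 7.29×10⁻⁵ × sin 41° = 9.57×10⁻⁵ s⁻¹
Pressure gradient: |∂P/∂n| = 1100 Pa / 135000 m = 8.15×10⁻³ Pa/m
Geostrophic balance (pressure-gradient force = Coriolis force):
V_g = (1/(fρ)) |∂P/∂n| = 8.15×10⁻³ / (9.57×10⁻⁵ × 0.881) = 96.7 m/s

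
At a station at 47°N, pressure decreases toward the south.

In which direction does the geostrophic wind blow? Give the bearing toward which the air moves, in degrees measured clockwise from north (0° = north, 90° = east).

270°

The pressure-gradient force points toward the south (bearing 180°).
Geostrophic balance: in the Northern Hemisphere the Coriolis force deflects motion to the right, so the geostrophic wind blows 90° to the right of the pressure-gradient force (low pressure on the left).
Rotating 180° by 90° clockwise gives 270° — the wind blows toward the west.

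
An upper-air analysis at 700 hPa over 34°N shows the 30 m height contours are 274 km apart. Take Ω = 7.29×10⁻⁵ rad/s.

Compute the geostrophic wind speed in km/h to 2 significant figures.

Coriolis parameter at 34°N:
f = 2Ω sin φ = 2 × 7.29×10⁻⁵ × sin 34° = 8.15×10⁻⁵ s⁻¹
Height gradient: |∂Z/∂n| = 30 m / 274000 m = 1.09×10⁻⁴
On a pressure surface, geostrophic balance gives V_g = (g/f)|∂Z/∂n|:
V_g = 9.81 × 1.09×10⁻⁴ / 8.15×10⁻⁵ = 13.2 m/s
Converting: 13.2 m/s × 3.6 = 47 km/h

47 km/h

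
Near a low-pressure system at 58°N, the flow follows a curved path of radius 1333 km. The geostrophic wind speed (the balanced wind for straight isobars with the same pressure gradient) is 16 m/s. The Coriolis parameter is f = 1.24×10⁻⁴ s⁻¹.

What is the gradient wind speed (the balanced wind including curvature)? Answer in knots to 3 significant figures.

28.6 knots

Around a low, centrifugal force acts outward with Coriolis, so pressure-gradient force balances both:
(1/ρ)|∂P/∂n| = fV + V²/R  →  V² + fR·V − fR·V_g = 0
With fR = 1.24×10⁻⁴ × 1333×10³ m = 165 m/s:
V = [−fR + √((fR)² + 4 fR V_g)]/2 = [−165 + √(165² + 4×165×16)]/2 = 14.7 m/s
Subgeostrophic (V < V_g = 16 m/s), as expected around a low.
Converting: 14.7 m/s × 1.944 = 28.6 knots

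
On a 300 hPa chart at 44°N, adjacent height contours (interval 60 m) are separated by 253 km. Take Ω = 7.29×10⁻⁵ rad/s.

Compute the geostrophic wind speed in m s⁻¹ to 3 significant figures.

Coriolis parameter at 44°N:
f = 2Ω sin φ = 2 × 7.29×10⁻⁵ × sin 44° = 1.01×10⁻⁴ s⁻¹
Height gradient: |∂Z/∂n| = 60 m / 253000 m = 2.37×10⁻⁴
On a pressure surface, geostrophic balance gives V_g = (g/f)|∂Z/∂n|:
V_g = 9.81 × 2.37×10⁻⁴ / 1.01×10⁻⁴ = 23.0 m/s

23.0 m s⁻¹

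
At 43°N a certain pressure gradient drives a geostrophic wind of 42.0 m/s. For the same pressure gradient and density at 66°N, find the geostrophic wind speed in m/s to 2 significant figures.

With the same pressure gradient and density, V_g ∝ 1/f ∝ 1/sin φ.
V₂ = V₁ · sin φ₁ / sin φ₂ = 42.0 × sin 43° / sin 66°
V₂ = 42.0 × 0.6820/0.9135 = 31 m/s

31 m/s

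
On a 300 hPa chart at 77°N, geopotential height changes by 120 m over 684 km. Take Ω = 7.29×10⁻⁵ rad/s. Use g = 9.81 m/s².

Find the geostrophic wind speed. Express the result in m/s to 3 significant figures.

12.1 m/s

Coriolis parameter at 77°N:
f = 2Ω sin φ = 2 × 7.29×10⁻⁵ × sin 77° = 1.42×10⁻⁴ s⁻¹
Height gradient: |∂Z/∂n| = 120 m / 684000 m = 1.75×10⁻⁴
On a pressure surface, geostrophic balance gives V_g = (g/f)|∂Z/∂n|:
V_g = 9.81 × 1.75×10⁻⁴ / 1.42×10⁻⁴ = 12.1 m/s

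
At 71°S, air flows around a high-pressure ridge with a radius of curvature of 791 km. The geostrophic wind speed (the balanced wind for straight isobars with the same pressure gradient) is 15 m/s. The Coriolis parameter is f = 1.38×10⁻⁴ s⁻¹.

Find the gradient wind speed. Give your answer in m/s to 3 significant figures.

Around a high, pressure-gradient force acts outward with centrifugal, so Coriolis balances both:
fV = (1/ρ)|∂P/∂n| + V²/R  →  V² − fR·V + fR·V_g = 0
With fR = 1.38×10⁻⁴ × 791×10³ m = 109 m/s:
V = [fR − √((fR)² − 4 fR V_g)]/2 = [109 − √(109² − 4×109×15)]/2 = 18 m/s
Supergeostrophic (V > V_g = 15 m/s), as expected around a high.

18.0 m/s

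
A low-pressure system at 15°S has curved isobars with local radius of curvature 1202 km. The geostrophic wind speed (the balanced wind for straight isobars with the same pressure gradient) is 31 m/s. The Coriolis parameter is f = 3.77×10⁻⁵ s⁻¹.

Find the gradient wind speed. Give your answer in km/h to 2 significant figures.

76 km/h

Around a low, centrifugal force acts outward with Coriolis, so pressure-gradient force balances both:
(1/ρ)|∂P/∂n| = fV + V²/R  →  V² + fR·V − fR·V_g = 0
With fR = 3.77×10⁻⁵ × 1202×10³ m = 45.3 m/s:
V = [−fR + √((fR)² + 4 fR V_g)]/2 = [−45.3 + √(45.3² + 4×45.3×31)]/2 = 21.1 m/s
Subgeostrophic (V < V_g = 31 m/s), as expected around a low.
Converting: 21.1 m/s × 3.6 = 76 km/h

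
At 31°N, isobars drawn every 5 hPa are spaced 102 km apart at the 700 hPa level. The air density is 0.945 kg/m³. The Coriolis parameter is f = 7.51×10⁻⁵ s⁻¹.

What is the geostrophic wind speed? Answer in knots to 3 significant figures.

134 knots

Pressure gradient: |∂P/∂n| = 500 Pa / 102000 m = 4.90×10⁻³ Pa/m
Geostrophic balance (pressure-gradient force = Coriolis force):
V_g = (1/(fρ)) |∂P/∂n| = 4.90×10⁻³ / (7.51×10⁻⁵ × 0.945) = 69.1 m/s
Converting: 69.1 m/s × 1.944 = 134 knots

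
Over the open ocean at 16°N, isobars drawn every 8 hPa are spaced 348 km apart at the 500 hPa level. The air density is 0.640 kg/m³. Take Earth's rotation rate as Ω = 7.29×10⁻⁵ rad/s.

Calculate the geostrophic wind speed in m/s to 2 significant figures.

Coriolis parameter at 16°N:
f = 2Ω sin φ = 2 × 7.29×10⁻⁵ × sin 16° = 4.02×10⁻⁵ s⁻¹
Pressure gradient: |∂P/∂n| = 800 Pa / 348000 m = 2.30×10⁻³ Pa/m
Geostrophic balance (pressure-gradient force = Coriolis force):
V_g = (1/(fρ)) |∂P/∂n| = 2.30×10⁻³ / (4.02×10⁻⁵ × 0.640) = 89.4 m/s

89 m/s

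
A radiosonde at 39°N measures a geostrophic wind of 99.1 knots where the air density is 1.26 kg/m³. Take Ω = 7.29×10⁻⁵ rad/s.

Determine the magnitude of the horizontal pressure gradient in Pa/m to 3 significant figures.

5.89×10⁻³ Pa/m

Coriolis parameter at 39°N:
f = 2Ω sin φ = 2 × 7.29×10⁻⁵ × sin 39° = 9.18×10⁻⁵ s⁻¹
Wind speed in SI: 99.1 knots = 51.0 m/s
Geostrophic balance rearranged: |∂P/∂n| = f ρ V_g
|∂P/∂n| = 9.18×10⁻⁵ × 1.26 × 51.0 = 5.89×10⁻³ Pa/m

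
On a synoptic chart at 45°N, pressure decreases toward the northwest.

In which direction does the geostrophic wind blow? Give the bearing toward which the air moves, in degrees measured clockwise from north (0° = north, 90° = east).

045°

The pressure-gradient force points toward the northwest (bearing 315°).
Geostrophic balance: in the Northern Hemisphere the Coriolis force deflects motion to the right, so the geostrophic wind blows 90° to the right of the pressure-gradient force (low pressure on the left).
Rotating 315° by 90° clockwise gives 045° — the wind blows toward the northeast.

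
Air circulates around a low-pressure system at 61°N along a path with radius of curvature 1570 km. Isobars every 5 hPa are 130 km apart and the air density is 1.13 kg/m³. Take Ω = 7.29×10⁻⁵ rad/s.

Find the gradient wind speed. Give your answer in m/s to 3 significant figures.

23.9 m/s

Coriolis parameter at 61°N:
f = 2Ω sin φ = 2 × 7.29×10⁻⁵ × sin 61° = 1.28×10⁻⁴ s⁻¹
Pressure gradient: |∂P/∂n| = 500 Pa / 130000 m = 3.85×10⁻³ Pa/m
Geostrophic speed: V_g = |∂P/∂n|/(fρ) = 3.85×10⁻³/(1.28×10⁻⁴ × 1.13) = 26.7 m/s
Around a low, centrifugal force acts outward with Coriolis, so pressure-gradient force balances both:
(1/ρ)|∂P/∂n| = fV + V²/R  →  V² + fR·V − fR·V_g = 0
With fR = 1.28×10⁻⁴ × 1570×10³ m = 200 m/s:
V = [−fR + √((fR)² + 4 fR V_g)]/2 = [−200 + √(200² + 4×200×26.7)]/2 = 23.9 m/s
Subgeostrophic (V < V_g = 26.7 m/s), as expected around a low.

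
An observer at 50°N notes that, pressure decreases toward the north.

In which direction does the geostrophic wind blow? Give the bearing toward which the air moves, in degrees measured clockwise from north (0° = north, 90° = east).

090°

The pressure-gradient force points toward the north (bearing 000°).
Geostrophic balance: in the Northern Hemisphere the Coriolis force deflects motion to the right, so the geostrophic wind blows 90° to the right of the pressure-gradient force (low pressure on the left).
Rotating 000° by 90° clockwise gives 090° — the wind blows toward the east.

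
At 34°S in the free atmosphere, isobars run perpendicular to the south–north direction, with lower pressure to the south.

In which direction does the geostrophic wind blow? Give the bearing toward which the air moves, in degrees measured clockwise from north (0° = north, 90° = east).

090°

The pressure-gradient force points toward the south (bearing 180°).
Geostrophic balance: in the Southern Hemisphere the Coriolis force deflects motion to the left, so the geostrophic wind blows 90° to the left of the pressure-gradient force (low pressure on the right).
Rotating 180° by 90° counterclockwise gives 090° — the wind blows toward the east.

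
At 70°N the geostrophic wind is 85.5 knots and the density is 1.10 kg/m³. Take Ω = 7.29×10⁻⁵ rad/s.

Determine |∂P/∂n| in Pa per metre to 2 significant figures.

6.6×10⁻³ Pa/m

Coriolis parameter at 70°N:
f = 2Ω sin φ = 2 × 7.29×10⁻⁵ × sin 70° = 1.37×10⁻⁴ s⁻¹
Wind speed in SI: 85.5 knots = 44.0 m/s
Geostrophic balance rearranged: |∂P/∂n| = f ρ V_g
|∂P/∂n| = 1.37×10⁻⁴ × 1.10 × 44.0 = 6.63×10⁻³ Pa/m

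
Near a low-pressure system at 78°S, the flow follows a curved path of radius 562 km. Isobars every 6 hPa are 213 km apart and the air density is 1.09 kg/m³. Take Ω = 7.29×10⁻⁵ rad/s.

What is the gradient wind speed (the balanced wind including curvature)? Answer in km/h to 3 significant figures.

54.8 km/h

Coriolis parameter at 78°S:
f = 2Ω sin φ = 2 × 7.29×10⁻⁵ × sin 78° = 1.43×10⁻⁴ s⁻¹
Pressure gradient: |∂P/∂n| = 600 Pa / 213000 m = 2.82×10⁻³ Pa/m
Geostrophic speed: V_g = |∂P/∂n|/(fρ) = 2.82×10⁻³/(1.43×10⁻⁴ × 1.09) = 18.1 m/s
Around a low, centrifugal force acts outward with Coriolis, so pressure-gradient force balances both:
(1/ρ)|∂P/∂n| = fV + V²/R  →  V² + fR·V − fR·V_g = 0
With fR = 1.43×10⁻⁴ × 562×10³ m = 80.1 m/s:
V = [−fR + √((fR)² + 4 fR V_g)]/2 = [−80.1 + √(80.1² + 4×80.1×18.1)]/2 = 15.2 m/s
Subgeostrophic (V < V_g = 18.1 m/s), as expected around a low.
Converting: 15.2 m/s × 3.6 = 54.8 km/h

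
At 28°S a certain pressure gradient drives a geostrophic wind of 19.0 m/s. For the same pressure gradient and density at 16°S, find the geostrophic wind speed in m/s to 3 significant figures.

With the same pressure gradient and density, V_g ∝ 1/f ∝ 1/sin φ.
V₂ = V₁ · sin φ₁ / sin φ₂ = 19.0 × sin 28° / sin 16°
V₂ = 19.0 × 0.4695/0.2756 = 32.4 m/s

32.4 m/s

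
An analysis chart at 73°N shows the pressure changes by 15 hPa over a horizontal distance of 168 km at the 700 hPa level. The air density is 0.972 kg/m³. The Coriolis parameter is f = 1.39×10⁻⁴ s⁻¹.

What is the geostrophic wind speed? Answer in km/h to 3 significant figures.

238 km/h

Pressure gradient: |∂P/∂n| = 1500 Pa / 168000 m = 8.93×10⁻³ Pa/m
Geostrophic balance (pressure-gradient force = Coriolis force):
V_g = (1/(fρ)) |∂P/∂n| = 8.93×10⁻³ / (1.39×10⁻⁴ × 0.972) = 66.1 m/s
Converting: 66.1 m/s × 3.6 = 238 km/h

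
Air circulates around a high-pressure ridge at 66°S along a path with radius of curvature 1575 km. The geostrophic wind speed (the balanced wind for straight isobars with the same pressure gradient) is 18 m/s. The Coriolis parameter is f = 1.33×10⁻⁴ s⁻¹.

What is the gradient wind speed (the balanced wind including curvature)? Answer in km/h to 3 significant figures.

Around a high, pressure-gradient force acts outward with centrifugal, so Coriolis balances both:
fV = (1/ρ)|∂P/∂n| + V²/R  →  V² − fR·V + fR·V_g = 0
With fR = 1.33×10⁻⁴ × 1575×10³ m = 209 m/s:
V = [fR − √((fR)² − 4 fR V_g)]/2 = [209 − √(209² − 4×209×18)]/2 = 19.9 m/s
Supergeostrophic (V > V_g = 18 m/s), as expected around a high.
Converting: 19.9 m/s × 3.6 = 71.6 km/h

71.6 km/h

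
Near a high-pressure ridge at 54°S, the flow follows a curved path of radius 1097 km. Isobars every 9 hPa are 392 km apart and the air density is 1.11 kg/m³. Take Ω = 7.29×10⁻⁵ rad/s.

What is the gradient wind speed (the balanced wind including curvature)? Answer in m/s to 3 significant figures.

20.9 m/s

Coriolis parameter at 54°S:
f = 2Ω sin φ = 2 × 7.29×10⁻⁵ × sin 54° = 1.18×10⁻⁴ s⁻¹
Pressure gradient: |∂P/∂n| = 900 Pa / 392000 m = 2.30×10⁻³ Pa/m
Geostrophic speed: V_g = |∂P/∂n|/(fρ) = 2.30×10⁻³/(1.18×10⁻⁴ × 1.11) = 17.5 m/s
Around a high, pressure-gradient force acts outward with centrifugal, so Coriolis balances both:
fV = (1/ρ)|∂P/∂n| + V²/R  →  V² − fR·V + fR·V_g = 0
With fR = 1.18×10⁻⁴ × 1097×10³ m = 129 m/s:
V = [fR − √((fR)² − 4 fR V_g)]/2 = [129 − √(129² − 4×129×17.5)]/2 = 20.9 m/s
Supergeostrophic (V > V_g = 17.5 m/s), as expected around a high.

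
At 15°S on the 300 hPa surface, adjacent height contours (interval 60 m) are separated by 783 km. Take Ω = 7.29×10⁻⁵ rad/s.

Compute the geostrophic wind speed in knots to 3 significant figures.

Coriolis parameter at 15°S:
f = 2Ω sin φ = 2 × 7.29×10⁻⁵ × sin 15° = 3.77×10⁻⁵ s⁻¹
Height gradient: |∂Z/∂n| = 60 m / 783000 m = 7.66×10⁻⁵
On a pressure surface, geostrophic balance gives V_g = (g/f)|∂Z/∂n|:
V_g = 9.81 × 7.66×10⁻⁵ / 3.77×10⁻⁵ = 19.9 m/s
Converting: 19.9 m/s × 1.944 = 38.7 knots

38.7 knots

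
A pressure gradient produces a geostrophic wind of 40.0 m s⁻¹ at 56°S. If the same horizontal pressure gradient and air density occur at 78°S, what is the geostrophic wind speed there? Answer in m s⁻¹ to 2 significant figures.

34 m s⁻¹

With the same pressure gradient and density, V_g ∝ 1/f ∝ 1/sin φ.
V₂ = V₁ · sin φ₁ / sin φ₂ = 40.0 × sin 56° / sin 78°
V₂ = 40.0 × 0.8290/0.9781 = 34 m s⁻¹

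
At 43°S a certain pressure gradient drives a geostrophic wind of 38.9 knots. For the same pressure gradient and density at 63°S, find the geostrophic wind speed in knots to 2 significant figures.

30 knots

With the same pressure gradient and density, V_g ∝ 1/f ∝ 1/sin φ.
V₂ = V₁ · sin φ₁ / sin φ₂ = 38.9 × sin 43° / sin 63°
V₂ = 38.9 × 0.6820/0.8910 = 30 knots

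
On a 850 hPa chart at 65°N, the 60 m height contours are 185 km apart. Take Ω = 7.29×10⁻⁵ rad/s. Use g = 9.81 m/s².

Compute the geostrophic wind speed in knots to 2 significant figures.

47 knots

Coriolis parameter at 65°N:
f = 2Ω sin φ = 2 × 7.29×10⁻⁵ × sin 65° = 1.32×10⁻⁴ s⁻¹
Height gradient: |∂Z/∂n| = 60 m / 185000 m = 3.24×10⁻⁴
On a pressure surface, geostrophic balance gives V_g = (g/f)|∂Z/∂n|:
V_g = 9.81 × 3.24×10⁻⁴ / 1.32×10⁻⁴ = 24.1 m/s
Converting: 24.1 m/s × 1.944 = 47 knots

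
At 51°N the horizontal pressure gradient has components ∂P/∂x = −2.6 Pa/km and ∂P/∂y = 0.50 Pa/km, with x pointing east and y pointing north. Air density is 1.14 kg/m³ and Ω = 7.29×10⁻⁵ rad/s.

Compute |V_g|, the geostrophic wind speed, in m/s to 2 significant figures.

Coriolis parameter at 51°N:
f = 2Ω sin φ = 2 × 7.29×10⁻⁵ × sin 51° = 1.13×10⁻⁴ s⁻¹
Component geostrophic relations (x east, y north):
u_g = −(1/(fρ)) ∂P/∂y,  v_g = (1/(fρ)) ∂P/∂x
u_g = −(0.50×10⁻³)/(1.13×10⁻⁴ × 1.14) = −3.87 m/s;  v_g = (−2.6×10⁻³)/(1.13×10⁻⁴ × 1.14) = −20.1 m/s
|V_g| = √(u_g² + v_g²) = 20.5 m/s

20 m/s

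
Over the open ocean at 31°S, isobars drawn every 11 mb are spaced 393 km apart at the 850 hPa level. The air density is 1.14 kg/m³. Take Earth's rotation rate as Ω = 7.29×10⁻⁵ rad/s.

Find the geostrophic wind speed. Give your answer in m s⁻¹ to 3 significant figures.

32.7 m s⁻¹

Coriolis parameter at 31°S:
f = 2Ω sin φ = 2 × 7.29×10⁻⁵ × sin 31° = 7.51×10⁻⁵ s⁻¹
Pressure gradient: |∂P/∂n| = 1100 Pa / 393000 m = 2.80×10⁻³ Pa/m
Geostrophic balance (pressure-gradient force = Coriolis force):
V_g = (1/(fρ)) |∂P/∂n| = 2.80×10⁻³ / (7.51×10⁻⁵ × 1.14) = 32.7 m/s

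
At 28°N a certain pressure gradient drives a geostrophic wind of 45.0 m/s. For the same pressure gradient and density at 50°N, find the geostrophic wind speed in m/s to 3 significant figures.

27.6 m/s

With the same pressure gradient and density, V_g ∝ 1/f ∝ 1/sin φ.
V₂ = V₁ · sin φ₁ / sin φ₂ = 45.0 × sin 28° / sin 50°
V₂ = 45.0 × 0.4695/0.7660 = 27.6 m/s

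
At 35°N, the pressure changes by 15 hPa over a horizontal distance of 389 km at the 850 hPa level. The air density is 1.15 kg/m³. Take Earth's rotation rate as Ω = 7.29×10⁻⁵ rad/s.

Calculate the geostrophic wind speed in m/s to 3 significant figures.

Coriolis parameter at 35°N:
f = 2Ω sin φ = 2 × 7.29×10⁻⁵ × sin 35° = 8.36×10⁻⁵ s⁻¹
Pressure gradient: |∂P/∂n| = 1500 Pa / 389000 m = 3.86×10⁻³ Pa/m
Geostrophic balance (pressure-gradient force = Coriolis force):
V_g = (1/(fρ)) |∂P/∂n| = 3.86×10⁻³ / (8.36×10⁻⁵ × 1.15) = 40.1 m/s

40.1 m/s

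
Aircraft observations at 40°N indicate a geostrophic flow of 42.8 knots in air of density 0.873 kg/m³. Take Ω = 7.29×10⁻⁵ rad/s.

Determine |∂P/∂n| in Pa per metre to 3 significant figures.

Coriolis parameter at 40°N:
f = 2Ω sin φ = 2 × 7.29×10⁻⁵ × sin 40° = 9.37×10⁻⁵ s⁻¹
Wind speed in SI: 42.8 knots = 22.0 m/s
Geostrophic balance rearranged: |∂P/∂n| = f ρ V_g
|∂P/∂n| = 9.37×10⁻⁵ × 0.873 × 22.0 = 1.80×10⁻³ Pa/m

1.80×10⁻³ Pa/m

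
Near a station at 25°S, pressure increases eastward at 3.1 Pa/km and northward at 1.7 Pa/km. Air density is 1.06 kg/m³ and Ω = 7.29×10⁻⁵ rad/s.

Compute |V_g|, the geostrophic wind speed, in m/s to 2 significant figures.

54 m/s

Coriolis parameter at 25°S:
f = 2Ω sin φ = 2 × 7.29×10⁻⁵ × sin 25° = 6.16×10⁻⁵ s⁻¹
In the Southern Hemisphere f is negative: f = −6.16×10⁻⁵ s⁻¹.
Component geostrophic relations (x east, y north):
u_g = −(1/(fρ)) ∂P/∂y,  v_g = (1/(fρ)) ∂P/∂x
u_g = −(1.7×10⁻³)/(−6.16×10⁻⁵ × 1.06) = 26.0 m/s;  v_g = (3.1×10⁻³)/(−6.16×10⁻⁵ × 1.06) = −47.5 m/s
|V_g| = √(u_g² + v_g²) = 54.1 m/s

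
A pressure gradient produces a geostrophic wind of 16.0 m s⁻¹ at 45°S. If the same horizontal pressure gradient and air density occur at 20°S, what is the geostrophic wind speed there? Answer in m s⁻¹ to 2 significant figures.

With the same pressure gradient and density, V_g ∝ 1/f ∝ 1/sin φ.
V₂ = V₁ · sin φ₁ / sin φ₂ = 16.0 × sin 45° / sin 20°
V₂ = 16.0 × 0.7071/0.3420 = 33 m s⁻¹

33 m s⁻¹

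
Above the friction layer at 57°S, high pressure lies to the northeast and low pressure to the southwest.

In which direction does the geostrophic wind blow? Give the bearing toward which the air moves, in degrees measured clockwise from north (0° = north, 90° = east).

The pressure-gradient force points toward the southwest (bearing 225°).
Geostrophic balance: in the Southern Hemisphere the Coriolis force deflects motion to the left, so the geostrophic wind blows 90° to the left of the pressure-gradient force (low pressure on the right).
Rotating 225° by 90° counterclockwise gives 135° — the wind blows toward the southeast.

135°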